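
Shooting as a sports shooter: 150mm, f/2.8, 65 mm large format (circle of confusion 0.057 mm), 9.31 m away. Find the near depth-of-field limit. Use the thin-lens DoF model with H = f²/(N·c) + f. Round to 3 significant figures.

8.74 m

Hyperfocal distance H = f²/(N·c) + f = 150²/(2.8 × 0.057) + 150 = 22500/0.1596 + 150 ≈ 141127.4 mm ≈ 141.1 m.
Near limit Dn = s·(H − f)/(H + s − 2f) = 9310 × (141127.4 − 150) / (141127.4 + 9310 − 2 × 150) = 9310 × 140977.4 / 150137.4 ≈ 8742.0 mm ≈ 8.74 m.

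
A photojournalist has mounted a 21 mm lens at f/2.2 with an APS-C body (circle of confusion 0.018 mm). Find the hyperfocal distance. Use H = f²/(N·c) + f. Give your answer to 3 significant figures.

11.2 m

Hyperfocal distance H = f²/(N·c) + f = 21²/(2.2 × 0.018) + 21 = 441/0.0396 + 21 ≈ 11157.4 mm ≈ 11.2 m.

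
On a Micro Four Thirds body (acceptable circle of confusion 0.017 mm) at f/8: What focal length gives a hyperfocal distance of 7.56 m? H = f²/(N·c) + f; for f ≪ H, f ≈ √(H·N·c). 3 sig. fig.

From H = f²/(N·c) + f, with f ≪ H: f ≈ √(H·N·c) = √(7560 × 8 × 0.017) = √1028.2 ≈ 32.06 mm.
Exact: f² + N·c·f − N·c·H = 0 ⇒ f = (−N·c + √((N·c)² + 4·N·c·H))/2 = (−0.136 + √4112.7)/2 ≈ 31.997 mm ≈ 32.0 mm.

32.0 mm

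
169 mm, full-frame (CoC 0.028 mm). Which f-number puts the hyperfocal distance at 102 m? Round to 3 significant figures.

Rearrange H = f²/(N·c) + f for N: N = f² / ((H − f)·c).
N = 169² / ((102000 − 169) × 0.028) = 28561 / 2851 ≈ 10.

f/10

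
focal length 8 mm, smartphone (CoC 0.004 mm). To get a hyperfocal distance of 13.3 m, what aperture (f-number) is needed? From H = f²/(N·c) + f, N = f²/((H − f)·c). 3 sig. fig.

Rearrange H = f²/(N·c) + f for N: N = f² / ((H − f)·c).
N = 8² / ((13300 − 8) × 0.004) = 64 / 53.17 ≈ 1.20.

f/1.20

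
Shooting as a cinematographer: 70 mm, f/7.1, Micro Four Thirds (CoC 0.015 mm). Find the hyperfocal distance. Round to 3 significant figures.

46.1 m

Hyperfocal distance H = f²/(N·c) + f = 70²/(7.1 × 0.015) + 70 = 4900/0.1065 + 70 ≈ 46079.4 mm ≈ 46.1 m.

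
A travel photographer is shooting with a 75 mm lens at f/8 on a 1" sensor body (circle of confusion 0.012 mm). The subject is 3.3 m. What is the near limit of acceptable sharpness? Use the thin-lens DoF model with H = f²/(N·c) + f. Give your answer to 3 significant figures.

Hyperfocal distance H = f²/(N·c) + f = 75²/(8 × 0.012) + 75 = 5625/0.096 + 75 ≈ 58668.8 mm ≈ 58.67 m.
Near limit Dn = s·(H − f)/(H + s − 2f) = 3300 × (58668.8 − 75) / (58668.8 + 3300 − 2 × 75) = 3300 × 58593.8 / 61818.8 ≈ 3127.8 mm ≈ 3.13 m.

3.13 m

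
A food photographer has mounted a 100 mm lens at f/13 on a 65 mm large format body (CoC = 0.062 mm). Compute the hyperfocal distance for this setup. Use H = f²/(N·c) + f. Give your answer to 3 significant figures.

12.5 m

Hyperfocal distance H = f²/(N·c) + f = 100²/(13 × 0.062) + 100 = 10000/0.806 + 100 ≈ 12506.9 mm ≈ 12.5 m.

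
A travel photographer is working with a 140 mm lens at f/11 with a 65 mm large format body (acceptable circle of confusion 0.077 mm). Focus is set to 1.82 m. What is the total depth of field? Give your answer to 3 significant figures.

266 mm

Hyperfocal distance H = f²/(N·c) + f = 140²/(11 × 0.077) + 140 = 19600/0.847 + 140 ≈ 23280.5 mm ≈ 23.28 m.
Near limit Dn = s·(H − f)/(H + s − 2f) = 1820 × (23280.5 − 140) / (23280.5 + 1820 − 2 × 140) = 1820 × 23140.5 / 24820.5 ≈ 1696.81 mm.
Far limit Df = s·(H − f)/(H − s) = 1820 × (23280.5 − 140) / (23280.5 − 1820) = 1820 × 23140.5 / 21460.5 ≈ 1962.48 mm.
Depth of field = Df − Dn = 1962.48 − 1696.81 ≈ 265.67 mm.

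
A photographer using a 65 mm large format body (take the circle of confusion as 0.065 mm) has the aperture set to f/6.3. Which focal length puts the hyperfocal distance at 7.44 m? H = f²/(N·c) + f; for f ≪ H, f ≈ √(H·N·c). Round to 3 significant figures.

55.0 mm

From H = f²/(N·c) + f, with f ≪ H: f ≈ √(H·N·c) = √(7440 × 6.3 × 0.065) = √3046.7 ≈ 55.20 mm.
Exact: f² + N·c·f − N·c·H = 0 ⇒ f = (−N·c + √((N·c)² + 4·N·c·H))/2 = (−0.4095 + √12187)/2 ≈ 54.992 mm ≈ 55.0 mm.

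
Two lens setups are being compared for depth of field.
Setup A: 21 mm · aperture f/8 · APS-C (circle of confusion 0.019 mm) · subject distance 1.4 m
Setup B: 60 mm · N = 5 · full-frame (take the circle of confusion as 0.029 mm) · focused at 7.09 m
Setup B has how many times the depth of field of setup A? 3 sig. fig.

Setup A: H = 21²/(8×0.019) + 21 ≈ 2922.3 mm; DoF = Df − Dn = 2668.2 − 949.0 ≈ 1719.2 mm.
Setup B: H = 60²/(5×0.029) + 60 ≈ 24887.6 mm; DoF = Df − Dn = 9890.5 − 5525.5 ≈ 4365.0 mm.
Ratio = 4365.0 / 1719.2 ≈ 2.54.

2.54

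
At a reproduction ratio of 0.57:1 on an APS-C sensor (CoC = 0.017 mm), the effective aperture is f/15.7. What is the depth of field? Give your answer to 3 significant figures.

At magnification m, DoF ≈ 2·N_eff·c/m² = 2 × 15.7 × 0.017 / 0.57² = 0.5338 / 0.3249 ≈ 1.64 mm.

1.64 mm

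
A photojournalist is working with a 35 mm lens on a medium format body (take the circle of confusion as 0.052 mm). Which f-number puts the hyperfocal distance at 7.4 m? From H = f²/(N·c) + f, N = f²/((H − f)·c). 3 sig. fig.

f/3.20

Rearrange H = f²/(N·c) + f for N: N = f² / ((H − f)·c).
N = 35² / ((7400 − 35) × 0.052) = 1225 / 383.0 ≈ 3.20.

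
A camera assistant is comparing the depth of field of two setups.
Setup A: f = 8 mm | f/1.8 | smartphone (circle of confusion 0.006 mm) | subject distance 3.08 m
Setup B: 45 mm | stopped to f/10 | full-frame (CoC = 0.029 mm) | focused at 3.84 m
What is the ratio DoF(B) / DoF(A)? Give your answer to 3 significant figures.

Setup A: H = 8²/(1.8×0.006) + 8 ≈ 5933.9 mm; DoF = Df − Dn = 6395.3 − 2028.5 ≈ 4366.8 mm.
Setup B: H = 45²/(10×0.029) + 45 ≈ 7027.8 mm; DoF = Df − Dn = 8411.5 − 2487.9 ≈ 5923.6 mm.
Ratio = 5923.6 / 4366.8 ≈ 1.36.

1.36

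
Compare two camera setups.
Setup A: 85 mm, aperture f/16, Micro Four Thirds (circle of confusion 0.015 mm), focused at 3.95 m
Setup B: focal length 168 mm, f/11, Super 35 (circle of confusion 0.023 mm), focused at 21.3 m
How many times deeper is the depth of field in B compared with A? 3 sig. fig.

Setup A: H = 85²/(16×0.015) + 85 ≈ 30189.2 mm; DoF = Df − Dn = 4531.8 − 3500.6 ≈ 1031.2 mm.
Setup B: H = 168²/(11×0.023) + 168 ≈ 111725.3 mm; DoF = Df − Dn = 26277.7 − 17907.8 ≈ 8369.9 mm.
Ratio = 8369.9 / 1031.2 ≈ 8.12.

8.12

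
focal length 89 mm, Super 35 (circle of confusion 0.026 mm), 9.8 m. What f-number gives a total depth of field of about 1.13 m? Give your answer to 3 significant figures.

f/1.80

Write h = H − f = f²/(N·c). The thin-lens limits are Dn = s·h/(h + (s−f)) and Df = s·h/(h − (s−f)), so DoF = Df − Dn = 2·s·(s−f)·h / (h² − (s−f)²).
That is a quadratic in h: DoF·h² − 2·s·(s−f)·h − DoF·(s−f)² = 0 ⇒ h = (s−f)·(s + √(s² + DoF²)) / DoF = 9711 × (9800 + √(9800² + 1130²)) / 1130 = 9711 × (9800 + 9864.93) / 1130 ≈ 168997 mm.
Then N = f²/(c·h) = 89² / (0.026 × 168997) = 7921 / 4393.9 ≈ 1.80.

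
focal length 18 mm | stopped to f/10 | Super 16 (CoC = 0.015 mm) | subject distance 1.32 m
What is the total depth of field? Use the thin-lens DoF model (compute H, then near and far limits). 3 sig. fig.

Hyperfocal distance H = f²/(N·c) + f = 18²/(10 × 0.015) + 18 = 324/0.15 + 18 ≈ 2178.0 mm ≈ 2.178 m.
Near limit Dn = s·(H − f)/(H + s − 2f) = 1320 × (2178.0 − 18) / (2178.0 + 1320 − 2 × 18) = 1320 × 2160.0 / 3462.0 ≈ 823.6 mm.
Far limit Df = s·(H − f)/(H − s) = 1320 × (2178.0 − 18) / (2178.0 − 1320) = 1320 × 2160.0 / 858.0 ≈ 3323.1 mm.
Depth of field = Df − Dn = 3323.1 − 823.6 ≈ 2499.5 mm ≈ 2.50 m.

2.50 m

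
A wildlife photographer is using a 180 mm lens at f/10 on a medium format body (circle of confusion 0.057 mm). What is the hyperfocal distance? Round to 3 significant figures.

Hyperfocal distance H = f²/(N·c) + f = 180²/(10 × 0.057) + 180 = 32400/0.57 + 180 ≈ 57022.1 mm ≈ 57.0 m.

57.0 m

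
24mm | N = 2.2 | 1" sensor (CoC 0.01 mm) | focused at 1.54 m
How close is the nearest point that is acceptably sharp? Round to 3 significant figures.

1.46 m

Hyperfocal distance H = f²/(N·c) + f = 24²/(2.2 × 0.01) + 24 = 576/0.022 + 24 ≈ 26205.8 mm ≈ 26.21 m.
Near limit Dn = s·(H − f)/(H + s − 2f) = 1540 × (26205.8 − 24) / (26205.8 + 1540 − 2 × 24) = 1540 × 26181.8 / 27697.8 ≈ 1455.7 mm ≈ 1.46 m.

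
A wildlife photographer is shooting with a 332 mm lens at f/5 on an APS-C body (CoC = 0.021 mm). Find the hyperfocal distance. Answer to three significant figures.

1050 m

Hyperfocal distance H = f²/(N·c) + f = 332²/(5 × 0.021) + 332 = 110224/0.105 + 332 ≈ 1050084.4 mm ≈ 1050 m.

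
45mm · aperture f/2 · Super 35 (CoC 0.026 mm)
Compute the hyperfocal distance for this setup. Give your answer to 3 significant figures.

Hyperfocal distance H = f²/(N·c) + f = 45²/(2 × 0.026) + 45 = 2025/0.052 + 45 ≈ 38987.3 mm ≈ 39.0 m.

39.0 m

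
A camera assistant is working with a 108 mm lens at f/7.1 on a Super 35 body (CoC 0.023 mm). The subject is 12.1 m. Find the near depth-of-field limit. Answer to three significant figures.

Hyperfocal distance H = f²/(N·c) + f = 108²/(7.1 × 0.023) + 108 = 11664/0.1633 + 108 ≈ 71534.8 mm ≈ 71.53 m.
Near limit Dn = s·(H − f)/(H + s − 2f) = 12100 × (71534.8 − 108) / (71534.8 + 12100 − 2 × 108) = 12100 × 71426.8 / 83418.8 ≈ 10361 mm ≈ 10.4 m.

10.4 m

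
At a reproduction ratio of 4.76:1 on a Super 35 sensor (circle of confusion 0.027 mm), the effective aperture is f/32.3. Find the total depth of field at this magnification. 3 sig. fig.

0.0770 mm

At magnification m, DoF ≈ 2·N_eff·c/m² = 2 × 32.3 × 0.027 / 4.76² = 1.744 / 22.66 ≈ 0.077 mm.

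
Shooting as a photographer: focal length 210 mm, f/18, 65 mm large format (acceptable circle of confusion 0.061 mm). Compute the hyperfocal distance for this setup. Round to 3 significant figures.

40.4 m

Hyperfocal distance H = f²/(N·c) + f = 210²/(18 × 0.061) + 210 = 44100/1.098 + 210 ≈ 40373.9 mm ≈ 40.4 m.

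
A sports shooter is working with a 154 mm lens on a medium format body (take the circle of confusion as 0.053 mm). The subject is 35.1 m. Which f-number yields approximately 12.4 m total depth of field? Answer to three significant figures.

f/2.20

Write h = H − f = f²/(N·c). The thin-lens limits are Dn = s·h/(h + (s−f)) and Df = s·h/(h − (s−f)), so DoF = Df − Dn = 2·s·(s−f)·h / (h² − (s−f)²).
That is a quadratic in h: DoF·h² − 2·s·(s−f)·h − DoF·(s−f)² = 0 ⇒ h = (s−f)·(s + √(s² + DoF²)) / DoF = 34946 × (35100 + √(35100² + 12400²)) / 12400 = 34946 × (35100 + 37225.9) / 12400 ≈ 203831 mm.
Then N = f²/(c·h) = 154² / (0.053 × 203831) = 23716 / 10803 ≈ 2.20.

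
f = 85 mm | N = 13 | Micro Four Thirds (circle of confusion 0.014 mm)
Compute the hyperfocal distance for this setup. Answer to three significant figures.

39.8 m

Hyperfocal distance H = f²/(N·c) + f = 85²/(13 × 0.014) + 85 = 7225/0.182 + 85 ≈ 39782.8 mm ≈ 39.8 m.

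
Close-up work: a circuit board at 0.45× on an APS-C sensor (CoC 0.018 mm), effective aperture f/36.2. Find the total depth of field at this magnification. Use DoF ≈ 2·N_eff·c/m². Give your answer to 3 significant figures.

At magnification m, DoF ≈ 2·N_eff·c/m² = 2 × 36.2 × 0.018 / 0.45² = 1.303 / 0.2025 ≈ 6.44 mm.

6.44 mm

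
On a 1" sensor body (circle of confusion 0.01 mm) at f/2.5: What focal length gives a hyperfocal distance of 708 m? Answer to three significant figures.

133 mm

From H = f²/(N·c) + f, with f ≪ H: f ≈ √(H·N·c) = √(708000 × 2.5 × 0.01) = √17700 ≈ 133.0 mm.
The +f correction barely moves this — solving exactly, f² + N·c·f − N·c·H = 0 ⇒ f = (−N·c + √((N·c)² + 4·N·c·H))/2 = (−0.025 + √70800)/2 ≈ 133.03 mm, so f ≈ 133 mm.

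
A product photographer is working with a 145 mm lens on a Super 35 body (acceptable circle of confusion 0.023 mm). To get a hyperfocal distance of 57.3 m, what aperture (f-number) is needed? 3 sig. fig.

Rearrange H = f²/(N·c) + f for N: N = f² / ((H − f)·c).
N = 145² / ((57300 − 145) × 0.023) = 21025 / 1315 ≈ 16.

f/16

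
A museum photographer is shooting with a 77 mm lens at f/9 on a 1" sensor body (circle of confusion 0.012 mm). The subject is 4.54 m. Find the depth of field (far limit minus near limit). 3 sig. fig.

0.743 m

Hyperfocal distance H = f²/(N·c) + f = 77²/(9 × 0.012) + 77 = 5929/0.108 + 77 ≈ 54975.1 mm ≈ 54.98 m.
Near limit Dn = s·(H − f)/(H + s − 2f) = 4540 × (54975.1 − 77) / (54975.1 + 4540 − 2 × 77) = 4540 × 54898.1 / 59361.1 ≈ 4198.67 mm.
Far limit Df = s·(H − f)/(H − s) = 4540 × (54975.1 − 77) / (54975.1 − 4540) = 4540 × 54898.1 / 50435.1 ≈ 4941.74 mm.
Depth of field = Df − Dn = 4941.74 − 4198.67 ≈ 743.07 mm ≈ 0.743 m.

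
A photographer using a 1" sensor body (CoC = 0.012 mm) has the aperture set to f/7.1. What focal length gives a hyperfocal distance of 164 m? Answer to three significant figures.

118 mm

From H = f²/(N·c) + f, with f ≪ H: f ≈ √(H·N·c) = √(164000 × 7.1 × 0.012) = √13973 ≈ 118.2 mm.
The +f correction barely moves this — solving exactly, f² + N·c·f − N·c·H = 0 ⇒ f = (−N·c + √((N·c)² + 4·N·c·H))/2 = (−0.0852 + √55891)/2 ≈ 118.16 mm, so f ≈ 118 mm.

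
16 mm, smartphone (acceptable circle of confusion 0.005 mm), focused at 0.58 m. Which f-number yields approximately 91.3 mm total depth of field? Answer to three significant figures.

Write h = H − f = f²/(N·c). The thin-lens limits are Dn = s·h/(h + (s−f)) and Df = s·h/(h − (s−f)), so DoF = Df − Dn = 2·s·(s−f)·h / (h² − (s−f)²).
That is a quadratic in h: DoF·h² − 2·s·(s−f)·h − DoF·(s−f)² = 0 ⇒ h = (s−f)·(s + √(s² + DoF²)) / DoF = 564 × (580 + √(580² + 91.3²)) / 91.3 = 564 × (580 + 587.142) / 91.3 ≈ 7209.9 mm.
Then N = f²/(c·h) = 16² / (0.005 × 7209.9) = 256 / 36.050 ≈ 7.10.

f/7.10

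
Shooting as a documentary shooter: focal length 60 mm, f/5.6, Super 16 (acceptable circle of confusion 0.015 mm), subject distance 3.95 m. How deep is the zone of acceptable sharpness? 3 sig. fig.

Hyperfocal distance H = f²/(N·c) + f = 60²/(5.6 × 0.015) + 60 = 3600/0.084 + 60 ≈ 42917.1 mm ≈ 42.92 m.
Near limit Dn = s·(H − f)/(H + s − 2f) = 3950 × (42917.1 − 60) / (42917.1 + 3950 − 2 × 60) = 3950 × 42857.1 / 46747.1 ≈ 3621.31 mm.
Far limit Df = s·(H − f)/(H − s) = 3950 × (42917.1 − 60) / (42917.1 − 3950) = 3950 × 42857.1 / 38967.1 ≈ 4344.32 mm.
Depth of field = Df − Dn = 4344.32 − 3621.31 ≈ 723.01 mm ≈ 0.723 m.

0.723 m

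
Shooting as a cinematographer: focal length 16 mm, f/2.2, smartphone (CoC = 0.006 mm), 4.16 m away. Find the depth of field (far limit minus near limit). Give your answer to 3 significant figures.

1.86 m

Hyperfocal distance H = f²/(N·c) + f = 16²/(2.2 × 0.006) + 16 = 256/0.0132 + 16 ≈ 19409.9 mm ≈ 19.41 m.
Near limit Dn = s·(H − f)/(H + s − 2f) = 4160 × (19409.9 − 16) / (19409.9 + 4160 − 2 × 16) = 4160 × 19393.9 / 23537.9 ≈ 3427.6 mm.
Far limit Df = s·(H − f)/(H − s) = 4160 × (19409.9 − 16) / (19409.9 − 4160) = 4160 × 19393.9 / 15249.9 ≈ 5290.4 mm.
Depth of field = Df − Dn = 5290.4 − 3427.6 ≈ 1862.8 mm ≈ 1.86 m.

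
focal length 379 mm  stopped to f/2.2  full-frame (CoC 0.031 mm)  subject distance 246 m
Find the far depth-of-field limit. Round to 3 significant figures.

278 m

Hyperfocal distance H = f²/(N·c) + f = 379²/(2.2 × 0.031) + 379 = 143641/0.0682 + 379 ≈ 2106552.0 mm ≈ 2107 m.
Far limit Df = s·(H − f)/(H − s) = 246000 × (2106552.0 − 379) / (2106552.0 − 246000) = 246000 × 2106173.0 / 1860552.0 ≈ 278476 mm ≈ 278 m.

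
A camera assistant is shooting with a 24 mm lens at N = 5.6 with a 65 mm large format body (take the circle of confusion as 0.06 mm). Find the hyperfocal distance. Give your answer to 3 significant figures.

Hyperfocal distance H = f²/(N·c) + f = 24²/(5.6 × 0.06) + 24 = 576/0.336 + 24 ≈ 1738.3 mm ≈ 1.74 m.

1.74 m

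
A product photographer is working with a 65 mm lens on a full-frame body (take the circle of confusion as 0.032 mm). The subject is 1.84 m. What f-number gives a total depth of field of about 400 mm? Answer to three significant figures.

f/7.99

Write h = H − f = f²/(N·c). The thin-lens limits are Dn = s·h/(h + (s−f)) and Df = s·h/(h − (s−f)), so DoF = Df − Dn = 2·s·(s−f)·h / (h² − (s−f)²).
That is a quadratic in h: DoF·h² − 2·s·(s−f)·h − DoF·(s−f)² = 0 ⇒ h = (s−f)·(s + √(s² + DoF²)) / DoF = 1775 × (1840 + √(1840² + 400²)) / 400 = 1775 × (1840 + 1882.98) / 400 ≈ 16521 mm.
Then N = f²/(c·h) = 65² / (0.032 × 16521) = 4225 / 528.66 ≈ 7.99.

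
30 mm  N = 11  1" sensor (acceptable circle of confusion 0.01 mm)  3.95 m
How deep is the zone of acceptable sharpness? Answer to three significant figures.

Hyperfocal distance H = f²/(N·c) + f = 30²/(11 × 0.01) + 30 = 900/0.11 + 30 ≈ 8211.8 mm ≈ 8.212 m.
Near limit Dn = s·(H − f)/(H + s − 2f) = 3950 × (8211.8 − 30) / (8211.8 + 3950 − 2 × 30) = 3950 × 8181.8 / 12101.8 ≈ 2670.5 mm.
Far limit Df = s·(H − f)/(H − s) = 3950 × (8211.8 − 30) / (8211.8 − 3950) = 3950 × 8181.8 / 4261.8 ≈ 7583.2 mm.
Depth of field = Df − Dn = 7583.2 − 2670.5 ≈ 4912.7 mm ≈ 4.91 m.

4.91 m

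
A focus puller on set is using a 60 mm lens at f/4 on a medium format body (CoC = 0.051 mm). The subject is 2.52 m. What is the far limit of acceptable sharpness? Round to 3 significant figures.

Hyperfocal distance H = f²/(N·c) + f = 60²/(4 × 0.051) + 60 = 3600/0.204 + 60 ≈ 17707.1 mm ≈ 17.71 m.
Far limit Df = s·(H − f)/(H − s) = 2520 × (17707.1 − 60) / (17707.1 − 2520) = 2520 × 17647.1 / 15187.1 ≈ 2928.2 mm ≈ 2.93 m.

2.93 m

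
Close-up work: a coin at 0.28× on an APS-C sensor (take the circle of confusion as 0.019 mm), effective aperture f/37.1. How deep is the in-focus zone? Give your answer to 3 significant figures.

18.0 mm

At magnification m, DoF ≈ 2·N_eff·c/m² = 2 × 37.1 × 0.019 / 0.28² = 1.41 / 0.0784 ≈ 18 mm.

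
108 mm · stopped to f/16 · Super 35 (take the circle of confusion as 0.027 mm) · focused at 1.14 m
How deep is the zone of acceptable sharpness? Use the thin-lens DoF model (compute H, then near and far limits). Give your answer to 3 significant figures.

87.3 mm

Hyperfocal distance H = f²/(N·c) + f = 108²/(16 × 0.027) + 108 = 11664/0.432 + 108 ≈ 27108.0 mm ≈ 27.11 m.
Near limit Dn = s·(H − f)/(H + s − 2f) = 1140 × (27108.0 − 108) / (27108.0 + 1140 − 2 × 108) = 1140 × 27000.0 / 28032.0 ≈ 1098.031 mm.
Far limit Df = s·(H − f)/(H − s) = 1140 × (27108.0 − 108) / (27108.0 − 1140) = 1140 × 27000.0 / 25968.0 ≈ 1185.305 mm.
Depth of field = Df − Dn = 1185.305 − 1098.031 ≈ 87.274 mm.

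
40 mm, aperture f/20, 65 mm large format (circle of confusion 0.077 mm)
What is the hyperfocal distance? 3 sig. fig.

Hyperfocal distance H = f²/(N·c) + f = 40²/(20 × 0.077) + 40 = 1600/1.54 + 40 ≈ 1079.0 mm ≈ 1.08 m.

1.08 m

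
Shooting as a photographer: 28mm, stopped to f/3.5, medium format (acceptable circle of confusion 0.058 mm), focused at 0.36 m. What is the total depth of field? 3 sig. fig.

Hyperfocal distance H = f²/(N·c) + f = 28²/(3.5 × 0.058) + 28 = 784/0.203 + 28 ≈ 3890.1 mm ≈ 3.890 m.
Near limit Dn = s·(H − f)/(H + s − 2f) = 360 × (3890.1 − 28) / (3890.1 + 360 − 2 × 28) = 360 × 3862.1 / 4194.1 ≈ 331.503 mm.
Far limit Df = s·(H − f)/(H − s) = 360 × (3890.1 − 28) / (3890.1 − 360) = 360 × 3862.1 / 3530.1 ≈ 393.858 mm.
Depth of field = Df − Dn = 393.858 − 331.503 ≈ 62.355 mm.

62.4 mm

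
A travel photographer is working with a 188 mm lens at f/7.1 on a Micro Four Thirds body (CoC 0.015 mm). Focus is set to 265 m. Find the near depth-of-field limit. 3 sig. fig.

Hyperfocal distance H = f²/(N·c) + f = 188²/(7.1 × 0.015) + 188 = 35344/0.1065 + 188 ≈ 332056.5 mm ≈ 332.1 m.
Near limit Dn = s·(H − f)/(H + s − 2f) = 265000 × (332056.5 − 188) / (332056.5 + 265000 − 2 × 188) = 265000 × 331868.5 / 596680.5 ≈ 147391 mm ≈ 147 m.

147 m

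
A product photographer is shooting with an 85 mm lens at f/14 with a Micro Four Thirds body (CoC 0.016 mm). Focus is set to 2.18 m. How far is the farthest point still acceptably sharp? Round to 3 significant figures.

Hyperfocal distance H = f²/(N·c) + f = 85²/(14 × 0.016) + 85 = 7225/0.224 + 85 ≈ 32339.5 mm ≈ 32.34 m.
Far limit Df = s·(H − f)/(H − s) = 2180 × (32339.5 − 85) / (32339.5 − 2180) = 2180 × 32254.5 / 30159.5 ≈ 2331.4 mm ≈ 2.33 m.

2.33 m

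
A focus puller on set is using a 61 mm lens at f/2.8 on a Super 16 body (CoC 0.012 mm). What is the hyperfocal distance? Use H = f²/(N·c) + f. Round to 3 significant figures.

Hyperfocal distance H = f²/(N·c) + f = 61²/(2.8 × 0.012) + 61 = 3721/0.0336 + 61 ≈ 110805.0 mm ≈ 111 m.

111 m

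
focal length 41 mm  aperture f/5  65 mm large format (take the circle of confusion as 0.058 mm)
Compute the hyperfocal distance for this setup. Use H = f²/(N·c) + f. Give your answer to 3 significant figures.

Hyperfocal distance H = f²/(N·c) + f = 41²/(5 × 0.058) + 41 = 1681/0.29 + 41 ≈ 5837.6 mm ≈ 5.84 m.

5.84 m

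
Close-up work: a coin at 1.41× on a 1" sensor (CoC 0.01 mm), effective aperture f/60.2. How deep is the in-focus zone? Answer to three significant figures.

At magnification m, DoF ≈ 2·N_eff·c/m² = 2 × 60.2 × 0.01 / 1.41² = 1.204 / 1.988 ≈ 0.606 mm.

0.606 mm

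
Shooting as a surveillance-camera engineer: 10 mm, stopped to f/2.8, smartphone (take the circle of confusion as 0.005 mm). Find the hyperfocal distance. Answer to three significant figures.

7.15 m

Hyperfocal distance H = f²/(N·c) + f = 10²/(2.8 × 0.005) + 10 = 100/0.014 + 10 ≈ 7152.9 mm ≈ 7.15 m.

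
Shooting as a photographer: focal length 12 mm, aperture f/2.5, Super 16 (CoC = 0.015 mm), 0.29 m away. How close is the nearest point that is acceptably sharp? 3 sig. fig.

Hyperfocal distance H = f²/(N·c) + f = 12²/(2.5 × 0.015) + 12 = 144/0.0375 + 12 ≈ 3852.0 mm ≈ 3.852 m.
Near limit Dn = s·(H − f)/(H + s − 2f) = 290 × (3852.0 − 12) / (3852.0 + 290 − 2 × 12) = 290 × 3840.0 / 4118.0 ≈ 270.42 mm.

270 mm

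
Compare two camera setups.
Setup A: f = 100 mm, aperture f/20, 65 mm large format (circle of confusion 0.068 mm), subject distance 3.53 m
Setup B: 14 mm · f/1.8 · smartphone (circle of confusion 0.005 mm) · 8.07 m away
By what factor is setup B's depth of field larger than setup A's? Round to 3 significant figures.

1.64

Setup A: H = 100²/(20×0.068) + 100 ≈ 7452.9 mm; DoF = Df − Dn = 6616.4 − 2407.1 ≈ 4209.3 mm.
Setup B: H = 14²/(1.8×0.005) + 14 ≈ 21791.8 mm; DoF = Df − Dn = 12807.9 − 5890.9 ≈ 6917.0 mm.
Ratio = 6917.0 / 4209.3 ≈ 1.64.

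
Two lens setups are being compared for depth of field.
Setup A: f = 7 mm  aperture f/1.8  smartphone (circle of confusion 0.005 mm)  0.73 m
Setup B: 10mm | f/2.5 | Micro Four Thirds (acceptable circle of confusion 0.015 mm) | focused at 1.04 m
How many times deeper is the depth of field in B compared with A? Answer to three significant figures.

4.78

Setup A: H = 7²/(1.8×0.005) + 7 ≈ 5451.4 mm; DoF = Df − Dn = 841.79 − 644.42 ≈ 197.37 mm.
Setup B: H = 10²/(2.5×0.015) + 10 ≈ 2676.7 mm; DoF = Df − Dn = 1694.50 − 750.23 ≈ 944.27 mm.
Ratio = 944.27 / 197.37 ≈ 4.78.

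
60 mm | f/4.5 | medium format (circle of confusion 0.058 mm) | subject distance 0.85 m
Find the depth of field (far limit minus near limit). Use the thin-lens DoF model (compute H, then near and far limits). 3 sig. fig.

Hyperfocal distance H = f²/(N·c) + f = 60²/(4.5 × 0.058) + 60 = 3600/0.261 + 60 ≈ 13853.1 mm ≈ 13.85 m.
Near limit Dn = s·(H − f)/(H + s − 2f) = 850 × (13853.1 − 60) / (13853.1 + 850 − 2 × 60) = 850 × 13793.1 / 14583.1 ≈ 803.954 mm.
Far limit Df = s·(H − f)/(H − s) = 850 × (13853.1 − 60) / (13853.1 − 850) = 850 × 13793.1 / 13003.1 ≈ 901.642 mm.
Depth of field = Df − Dn = 901.642 − 803.954 ≈ 97.688 mm.

97.7 mm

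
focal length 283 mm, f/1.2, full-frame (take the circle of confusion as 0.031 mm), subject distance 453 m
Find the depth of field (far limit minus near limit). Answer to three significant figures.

Hyperfocal distance H = f²/(N·c) + f = 283²/(1.2 × 0.031) + 283 = 80089/0.0372 + 283 ≈ 2153213.1 mm ≈ 2153 m.
Near limit Dn = s·(H − f)/(H + s − 2f) = 453000 × (2153213.1 − 283) / (2153213.1 + 453000 − 2 × 283) = 453000 × 2152930.1 / 2605647.1 ≈ 374294 mm.
Far limit Df = s·(H − f)/(H − s) = 453000 × (2153213.1 − 283) / (2153213.1 − 453000) = 453000 × 2152930.1 / 1700213.1 ≈ 573621 mm.
Depth of field = Df − Dn = 573621 − 374294 ≈ 199327 mm ≈ 199 m.

199 m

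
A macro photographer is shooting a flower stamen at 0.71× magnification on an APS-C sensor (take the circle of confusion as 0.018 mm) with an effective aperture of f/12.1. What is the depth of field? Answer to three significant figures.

At magnification m, DoF ≈ 2·N_eff·c/m² = 2 × 12.1 × 0.018 / 0.71² = 0.4356 / 0.5041 ≈ 0.864 mm.

0.864 mm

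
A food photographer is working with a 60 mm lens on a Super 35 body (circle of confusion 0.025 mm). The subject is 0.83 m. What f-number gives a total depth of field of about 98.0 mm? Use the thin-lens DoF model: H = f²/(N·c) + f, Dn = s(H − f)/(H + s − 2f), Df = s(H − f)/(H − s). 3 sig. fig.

f/11

Write h = H − f = f²/(N·c). The thin-lens limits are Dn = s·h/(h + (s−f)) and Df = s·h/(h − (s−f)), so DoF = Df − Dn = 2·s·(s−f)·h / (h² − (s−f)²).
That is a quadratic in h: DoF·h² − 2·s·(s−f)·h − DoF·(s−f)² = 0 ⇒ h = (s−f)·(s + √(s² + DoF²)) / DoF = 770 × (830 + √(830² + 98²)) / 98 = 770 × (830 + 835.766) / 98 ≈ 13088 mm.
Then N = f²/(c·h) = 60² / (0.025 × 13088) = 3600 / 327.20 ≈ 11.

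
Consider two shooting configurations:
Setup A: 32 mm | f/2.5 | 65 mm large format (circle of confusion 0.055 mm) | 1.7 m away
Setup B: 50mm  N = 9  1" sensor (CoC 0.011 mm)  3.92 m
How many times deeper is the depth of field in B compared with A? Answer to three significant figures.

Setup A: H = 32²/(2.5×0.055) + 32 ≈ 7479.3 mm; DoF = Df − Dn = 2190.65 − 1388.92 ≈ 801.73 mm.
Setup B: H = 50²/(9×0.011) + 50 ≈ 25302.5 mm; DoF = Df − Dn = 4629.5 − 3399.1 ≈ 1230.4 mm.
Ratio = 1230.4 / 801.73 ≈ 1.53.

1.53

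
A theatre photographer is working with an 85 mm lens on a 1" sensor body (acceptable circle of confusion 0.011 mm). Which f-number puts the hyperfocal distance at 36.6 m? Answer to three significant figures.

Rearrange H = f²/(N·c) + f for N: N = f² / ((H − f)·c).
N = 85² / ((36600 − 85) × 0.011) = 7225 / 401.7 ≈ 18.

f/18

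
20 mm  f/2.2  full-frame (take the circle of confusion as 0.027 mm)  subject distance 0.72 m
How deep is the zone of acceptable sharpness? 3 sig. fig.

Hyperfocal distance H = f²/(N·c) + f = 20²/(2.2 × 0.027) + 20 = 400/0.0594 + 20 ≈ 6754.0 mm ≈ 6.754 m.
Near limit Dn = s·(H − f)/(H + s − 2f) = 720 × (6754.0 − 20) / (6754.0 + 720 − 2 × 20) = 720 × 6734.0 / 7434.0 ≈ 652.20 mm.
Far limit Df = s·(H − f)/(H − s) = 720 × (6754.0 − 20) / (6754.0 − 720) = 720 × 6734.0 / 6034.0 ≈ 803.53 mm.
Depth of field = Df − Dn = 803.53 − 652.20 ≈ 151.33 mm.

151 mm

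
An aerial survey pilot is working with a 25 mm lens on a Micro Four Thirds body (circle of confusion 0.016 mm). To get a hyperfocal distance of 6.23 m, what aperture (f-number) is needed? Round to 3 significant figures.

Rearrange H = f²/(N·c) + f for N: N = f² / ((H − f)·c).
N = 25² / ((6230 − 25) × 0.016) = 625 / 99.28 ≈ 6.30.

f/6.30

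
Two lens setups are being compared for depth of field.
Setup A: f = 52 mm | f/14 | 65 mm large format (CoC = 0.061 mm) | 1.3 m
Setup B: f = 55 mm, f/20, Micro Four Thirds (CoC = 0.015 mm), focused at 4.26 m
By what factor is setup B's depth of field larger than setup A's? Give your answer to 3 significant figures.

3.54

Setup A: H = 52²/(14×0.061) + 52 ≈ 3218.3 mm; DoF = Df − Dn = 2145.8 − 932.5 ≈ 1213.3 mm.
Setup B: H = 55²/(20×0.015) + 55 ≈ 10138.3 mm; DoF = Df − Dn = 7307.3 − 3006.3 ≈ 4301.0 mm.
Ratio = 4301.0 / 1213.3 ≈ 3.54.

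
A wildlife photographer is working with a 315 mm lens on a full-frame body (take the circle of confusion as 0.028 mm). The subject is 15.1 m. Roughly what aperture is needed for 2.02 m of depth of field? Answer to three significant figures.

Write h = H − f = f²/(N·c). The thin-lens limits are Dn = s·h/(h + (s−f)) and Df = s·h/(h − (s−f)), so DoF = Df − Dn = 2·s·(s−f)·h / (h² − (s−f)²).
That is a quadratic in h: DoF·h² − 2·s·(s−f)·h − DoF·(s−f)² = 0 ⇒ h = (s−f)·(s + √(s² + DoF²)) / DoF = 14785 × (15100 + √(15100² + 2020²)) / 2020 = 14785 × (15100 + 15234.5) / 2020 ≈ 222028 mm.
Then N = f²/(c·h) = 315² / (0.028 × 222028) = 99225 / 6216.8 ≈ 16.

f/16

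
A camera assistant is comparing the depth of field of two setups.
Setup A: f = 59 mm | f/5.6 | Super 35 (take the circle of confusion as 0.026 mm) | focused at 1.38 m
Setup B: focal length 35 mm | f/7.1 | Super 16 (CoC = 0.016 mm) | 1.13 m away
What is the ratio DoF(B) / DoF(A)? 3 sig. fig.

1.52

Setup A: H = 59²/(5.6×0.026) + 59 ≈ 23967.0 mm; DoF = Df − Dn = 1460.71 − 1307.74 ≈ 152.97 mm.
Setup B: H = 35²/(7.1×0.016) + 35 ≈ 10818.5 mm; DoF = Df − Dn = 1257.71 − 1025.83 ≈ 231.88 mm.
Ratio = 231.88 / 152.97 ≈ 1.52.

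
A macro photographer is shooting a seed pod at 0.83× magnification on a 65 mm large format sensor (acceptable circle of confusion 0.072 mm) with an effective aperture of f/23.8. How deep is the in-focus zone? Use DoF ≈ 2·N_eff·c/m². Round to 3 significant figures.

At magnification m, DoF ≈ 2·N_eff·c/m² = 2 × 23.8 × 0.072 / 0.83² = 3.427 / 0.6889 ≈ 4.97 mm.

4.97 mm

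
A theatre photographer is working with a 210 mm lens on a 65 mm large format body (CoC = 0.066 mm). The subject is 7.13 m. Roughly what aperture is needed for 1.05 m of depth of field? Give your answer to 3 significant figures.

f/7.07

Write h = H − f = f²/(N·c). The thin-lens limits are Dn = s·h/(h + (s−f)) and Df = s·h/(h − (s−f)), so DoF = Df − Dn = 2·s·(s−f)·h / (h² − (s−f)²).
That is a quadratic in h: DoF·h² − 2·s·(s−f)·h − DoF·(s−f)² = 0 ⇒ h = (s−f)·(s + √(s² + DoF²)) / DoF = 6920 × (7130 + √(7130² + 1050²)) / 1050 = 6920 × (7130 + 7206.90) / 1050 ≈ 94487 mm.
Then N = f²/(c·h) = 210² / (0.066 × 94487) = 44100 / 6236.1 ≈ 7.07.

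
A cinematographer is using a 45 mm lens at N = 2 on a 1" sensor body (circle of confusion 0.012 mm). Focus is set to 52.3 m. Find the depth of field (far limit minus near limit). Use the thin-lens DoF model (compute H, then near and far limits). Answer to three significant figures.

Hyperfocal distance H = f²/(N·c) + f = 45²/(2 × 0.012) + 45 = 2025/0.024 + 45 ≈ 84420.0 mm ≈ 84.42 m.
Near limit Dn = s·(H − f)/(H + s − 2f) = 52300 × (84420.0 − 45) / (84420.0 + 52300 − 2 × 45) = 52300 × 84375.0 / 136630.0 ≈ 32298 mm.
Far limit Df = s·(H − f)/(H − s) = 52300 × (84420.0 − 45) / (84420.0 − 52300) = 52300 × 84375.0 / 32120.0 ≈ 137385 mm.
Depth of field = Df − Dn = 137385 − 32298 ≈ 105087 mm ≈ 105 m.

105 m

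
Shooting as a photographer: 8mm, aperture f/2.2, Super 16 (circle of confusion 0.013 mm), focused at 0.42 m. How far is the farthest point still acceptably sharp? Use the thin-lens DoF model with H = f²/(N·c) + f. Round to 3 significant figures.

Hyperfocal distance H = f²/(N·c) + f = 8²/(2.2 × 0.013) + 8 = 64/0.0286 + 8 ≈ 2245.8 mm ≈ 2.246 m.
Far limit Df = s·(H − f)/(H − s) = 420 × (2245.8 − 8) / (2245.8 − 420) = 420 × 2237.8 / 1825.8 ≈ 514.78 mm ≈ 0.515 m.

0.515 m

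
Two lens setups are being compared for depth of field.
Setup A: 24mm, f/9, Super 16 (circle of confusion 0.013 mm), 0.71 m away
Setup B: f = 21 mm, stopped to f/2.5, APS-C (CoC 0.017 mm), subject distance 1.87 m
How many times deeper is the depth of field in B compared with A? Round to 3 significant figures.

3.41

Setup A: H = 24²/(9×0.013) + 24 ≈ 4947.1 mm; DoF = Df − Dn = 824.95 − 623.17 ≈ 201.78 mm.
Setup B: H = 21²/(2.5×0.017) + 21 ≈ 10397.5 mm; DoF = Df − Dn = 2275.47 − 1587.18 ≈ 688.29 mm.
Ratio = 688.29 / 201.78 ≈ 3.41.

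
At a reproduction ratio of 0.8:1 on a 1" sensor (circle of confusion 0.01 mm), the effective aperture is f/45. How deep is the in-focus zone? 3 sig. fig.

1.41 mm

At magnification m, DoF ≈ 2·N_eff·c/m² = 2 × 45 × 0.01 / 0.8² = 0.9 / 0.64 ≈ 1.41 mm.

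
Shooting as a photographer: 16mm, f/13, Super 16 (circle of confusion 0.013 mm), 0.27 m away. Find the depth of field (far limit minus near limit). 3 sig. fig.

93.2 mm

Hyperfocal distance H = f²/(N·c) + f = 16²/(13 × 0.013) + 16 = 256/0.169 + 16 ≈ 1530.8 mm ≈ 1.531 m.
Near limit Dn = s·(H − f)/(H + s − 2f) = 270 × (1530.8 − 16) / (1530.8 + 270 − 2 × 16) = 270 × 1514.8 / 1768.8 ≈ 231.228 mm.
Far limit Df = s·(H − f)/(H − s) = 270 × (1530.8 − 16) / (1530.8 − 270) = 270 × 1514.8 / 1260.8 ≈ 324.394 mm.
Depth of field = Df − Dn = 324.394 − 231.228 ≈ 93.166 mm.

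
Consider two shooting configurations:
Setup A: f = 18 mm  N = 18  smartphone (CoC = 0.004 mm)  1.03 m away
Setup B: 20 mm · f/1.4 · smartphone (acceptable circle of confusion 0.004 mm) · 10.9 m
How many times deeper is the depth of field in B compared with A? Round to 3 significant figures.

Setup A: H = 18²/(18×0.004) + 18 ≈ 4518.0 mm; DoF = Df − Dn = 1328.84 − 840.89 ≈ 487.95 mm.
Setup B: H = 20²/(1.4×0.004) + 20 ≈ 71448.6 mm; DoF = Df − Dn = 12858.6 − 9459.2 ≈ 3399.4 mm.
Ratio = 3399.4 / 487.95 ≈ 6.97.

6.97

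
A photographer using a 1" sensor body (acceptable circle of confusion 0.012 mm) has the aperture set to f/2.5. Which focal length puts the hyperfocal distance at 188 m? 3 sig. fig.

75.1 mm

From H = f²/(N·c) + f, with f ≪ H: f ≈ √(H·N·c) = √(188000 × 2.5 × 0.012) = √5640.0 ≈ 75.10 mm.
The +f correction barely moves this — solving exactly, f² + N·c·f − N·c·H = 0 ⇒ f = (−N·c + √((N·c)² + 4·N·c·H))/2 = (−0.03 + √22560)/2 ≈ 75.085 mm, so f ≈ 75.1 mm.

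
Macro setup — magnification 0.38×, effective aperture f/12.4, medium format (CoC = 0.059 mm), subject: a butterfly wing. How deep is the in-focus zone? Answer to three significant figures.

At magnification m, DoF ≈ 2·N_eff·c/m² = 2 × 12.4 × 0.059 / 0.38² = 1.463 / 0.1444 ≈ 10.1 mm.

10.1 mm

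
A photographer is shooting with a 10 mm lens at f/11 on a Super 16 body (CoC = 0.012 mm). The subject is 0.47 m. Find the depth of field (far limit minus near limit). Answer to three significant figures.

0.904 m

Hyperfocal distance H = f²/(N·c) + f = 10²/(11 × 0.012) + 10 = 100/0.132 + 10 ≈ 767.6 mm ≈ 0.768 m.
Near limit Dn = s·(H − f)/(H + s − 2f) = 470 × (767.6 − 10) / (767.6 + 470 − 2 × 10) = 470 × 757.6 / 1217.6 ≈ 292.43 mm.
Far limit Df = s·(H − f)/(H − s) = 470 × (767.6 − 10) / (767.6 − 470) = 470 × 757.6 / 297.6 ≈ 1196.54 mm.
Depth of field = Df − Dn = 1196.54 − 292.43 ≈ 904.11 mm ≈ 0.904 m.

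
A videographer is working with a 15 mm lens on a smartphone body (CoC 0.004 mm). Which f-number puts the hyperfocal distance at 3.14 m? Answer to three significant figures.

Rearrange H = f²/(N·c) + f for N: N = f² / ((H − f)·c).
N = 15² / ((3140 − 15) × 0.004) = 225 / 12.50 ≈ 18.

f/18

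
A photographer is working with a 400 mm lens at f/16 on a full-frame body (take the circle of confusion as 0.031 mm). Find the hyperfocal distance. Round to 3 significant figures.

323 m

Hyperfocal distance H = f²/(N·c) + f = 400²/(16 × 0.031) + 400 = 160000/0.496 + 400 ≈ 322980.6 mm ≈ 323 m.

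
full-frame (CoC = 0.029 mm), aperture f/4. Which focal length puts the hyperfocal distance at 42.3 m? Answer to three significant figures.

70.0 mm

From H = f²/(N·c) + f, with f ≪ H: f ≈ √(H·N·c) = √(42300 × 4 × 0.029) = √4906.8 ≈ 70.05 mm.
Exact: f² + N·c·f − N·c·H = 0 ⇒ f = (−N·c + √((N·c)² + 4·N·c·H))/2 = (−0.116 + √19627)/2 ≈ 69.991 mm ≈ 70.0 mm.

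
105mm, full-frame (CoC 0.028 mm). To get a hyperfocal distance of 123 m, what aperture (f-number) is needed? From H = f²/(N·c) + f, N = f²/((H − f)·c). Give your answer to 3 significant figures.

Rearrange H = f²/(N·c) + f for N: N = f² / ((H − f)·c).
N = 105² / ((123000 − 105) × 0.028) = 11025 / 3441 ≈ 3.20.

f/3.20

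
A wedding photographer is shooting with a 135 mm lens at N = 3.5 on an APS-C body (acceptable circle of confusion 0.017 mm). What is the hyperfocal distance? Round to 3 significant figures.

Hyperfocal distance H = f²/(N·c) + f = 135²/(3.5 × 0.017) + 135 = 18225/0.0595 + 135 ≈ 306437.5 mm ≈ 306 m.

306 m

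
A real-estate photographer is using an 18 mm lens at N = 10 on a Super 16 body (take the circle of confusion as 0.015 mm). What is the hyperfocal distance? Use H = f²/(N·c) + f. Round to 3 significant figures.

Hyperfocal distance H = f²/(N·c) + f = 18²/(10 × 0.015) + 18 = 324/0.15 + 18 ≈ 2178.0 mm ≈ 2.18 m.

2.18 m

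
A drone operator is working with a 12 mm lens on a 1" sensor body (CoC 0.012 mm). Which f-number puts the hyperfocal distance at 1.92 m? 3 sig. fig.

f/6.29

Rearrange H = f²/(N·c) + f for N: N = f² / ((H − f)·c).
N = 12² / ((1920 − 12) × 0.012) = 144 / 22.90 ≈ 6.29.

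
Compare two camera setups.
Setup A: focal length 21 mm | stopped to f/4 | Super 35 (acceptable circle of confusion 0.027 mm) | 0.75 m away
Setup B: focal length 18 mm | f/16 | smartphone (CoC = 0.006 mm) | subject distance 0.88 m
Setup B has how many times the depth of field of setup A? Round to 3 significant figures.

Setup A: H = 21²/(4×0.027) + 21 ≈ 4104.3 mm; DoF = Df − Dn = 913.00 − 636.39 ≈ 276.61 mm.
Setup B: H = 18²/(16×0.006) + 18 ≈ 3393.0 mm; DoF = Df − Dn = 1181.85 − 700.97 ≈ 480.88 mm.
Ratio = 480.88 / 276.61 ≈ 1.74.

1.74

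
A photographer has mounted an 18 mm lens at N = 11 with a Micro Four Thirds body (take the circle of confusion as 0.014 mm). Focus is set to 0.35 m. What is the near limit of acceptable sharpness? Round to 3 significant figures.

Hyperfocal distance H = f²/(N·c) + f = 18²/(11 × 0.014) + 18 = 324/0.154 + 18 ≈ 2121.9 mm ≈ 2.122 m.
Near limit Dn = s·(H − f)/(H + s − 2f) = 350 × (2121.9 − 18) / (2121.9 + 350 − 2 × 18) = 350 × 2103.9 / 2435.9 ≈ 302.30 mm.

302 mm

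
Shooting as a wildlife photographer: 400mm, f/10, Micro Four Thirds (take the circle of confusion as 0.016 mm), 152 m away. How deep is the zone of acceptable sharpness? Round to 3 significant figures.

Hyperfocal distance H = f²/(N·c) + f = 400²/(10 × 0.016) + 400 = 160000/0.16 + 400 ≈ 1000400.0 mm ≈ 1000 m.
Near limit Dn = s·(H − f)/(H + s − 2f) = 152000 × (1000400.0 − 400) / (1000400.0 + 152000 − 2 × 400) = 152000 × 1000000.0 / 1151600.0 ≈ 131990 mm.
Far limit Df = s·(H − f)/(H − s) = 152000 × (1000400.0 − 400) / (1000400.0 − 152000) = 152000 × 1000000.0 / 848400.0 ≈ 179161 mm.
Depth of field = Df − Dn = 179161 − 131990 ≈ 47171 mm ≈ 47.2 m.

47.2 m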